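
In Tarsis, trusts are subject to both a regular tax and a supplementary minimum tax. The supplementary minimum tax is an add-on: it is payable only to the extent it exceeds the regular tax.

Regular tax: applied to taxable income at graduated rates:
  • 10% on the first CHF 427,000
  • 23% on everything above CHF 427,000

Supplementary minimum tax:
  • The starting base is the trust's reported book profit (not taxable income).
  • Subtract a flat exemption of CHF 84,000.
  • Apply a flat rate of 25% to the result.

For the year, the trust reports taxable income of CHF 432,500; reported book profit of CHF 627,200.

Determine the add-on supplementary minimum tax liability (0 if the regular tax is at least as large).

Supplementary minimum tax:
  Base (reported book profit): CHF 627,200
  Less exemption CHF 84,000 → base CHF 543,200
  CHF 543,200 × 25% = CHF 135,800

Regular tax:
  CHF 427,000 × 10% = CHF 42,700
  CHF 5,500 × 23% = CHF 1,265
  → CHF 43,965

Excess of supplementary minimum tax over regular tax: CHF 135,800 − CHF 43,965 = CHF 91,835.

CHF 91,835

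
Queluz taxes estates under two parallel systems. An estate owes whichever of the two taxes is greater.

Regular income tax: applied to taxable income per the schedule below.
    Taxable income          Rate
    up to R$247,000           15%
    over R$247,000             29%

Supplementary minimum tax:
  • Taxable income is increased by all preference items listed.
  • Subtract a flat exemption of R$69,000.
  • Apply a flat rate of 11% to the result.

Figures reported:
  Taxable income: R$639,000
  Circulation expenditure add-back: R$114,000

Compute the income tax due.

Regular income tax:
  R$247,000 × 15% = R$37,050
  R$392,000 × 29% = R$113,680
  → R$150,730

Supplementary minimum tax:
  Adjusted income: R$639,000 + R$114,000 = R$753,000
  Less exemption R$69,000 → base R$684,000
  R$684,000 × 11% = R$75,240

R$150,730 > R$75,240, so the regular income tax governs.

R$150,730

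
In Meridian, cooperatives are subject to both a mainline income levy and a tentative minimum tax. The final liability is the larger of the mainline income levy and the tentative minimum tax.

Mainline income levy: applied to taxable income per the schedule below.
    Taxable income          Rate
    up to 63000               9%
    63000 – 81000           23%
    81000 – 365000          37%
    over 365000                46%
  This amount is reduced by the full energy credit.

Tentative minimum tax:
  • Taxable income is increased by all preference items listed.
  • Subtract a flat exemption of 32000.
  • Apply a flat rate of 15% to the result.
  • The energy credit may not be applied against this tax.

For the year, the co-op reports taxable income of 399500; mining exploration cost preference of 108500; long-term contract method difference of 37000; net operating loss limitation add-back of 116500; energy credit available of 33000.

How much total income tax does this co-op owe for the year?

97760

Tentative minimum tax:
  Adjusted income: 399500 + 108500 + 37000 + 116500 = 661500
  Less exemption 32000 → base 629500
  629500 × 15% = 94425

Mainline income levy:
  63000 × 9% = 5670
  18000 × 23% = 4140
  284000 × 37% = 105080
  34500 × 46% = 15870
  → 130760
  Less energy credit 33000 → 97760

97760 > 94425, so the mainline income levy governs.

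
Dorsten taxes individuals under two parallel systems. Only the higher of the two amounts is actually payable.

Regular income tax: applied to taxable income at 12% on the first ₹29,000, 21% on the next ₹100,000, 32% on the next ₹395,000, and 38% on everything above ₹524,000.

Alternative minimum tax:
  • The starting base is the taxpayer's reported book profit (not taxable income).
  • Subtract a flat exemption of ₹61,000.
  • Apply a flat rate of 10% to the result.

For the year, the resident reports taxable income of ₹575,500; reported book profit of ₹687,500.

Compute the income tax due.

Regular income tax:
  ₹29,000 × 12% = ₹3,480
  ₹100,000 × 21% = ₹21,000
  ₹395,000 × 32% = ₹126,400
  ₹51,500 × 38% = ₹19,570
  → ₹170,450

Alternative minimum tax:
  Base (reported book profit): ₹687,500
  Less exemption ₹61,000 → base ₹626,500
  ₹626,500 × 10% = ₹62,650

₹170,450 > ₹62,650, so the regular income tax governs.

₹170,450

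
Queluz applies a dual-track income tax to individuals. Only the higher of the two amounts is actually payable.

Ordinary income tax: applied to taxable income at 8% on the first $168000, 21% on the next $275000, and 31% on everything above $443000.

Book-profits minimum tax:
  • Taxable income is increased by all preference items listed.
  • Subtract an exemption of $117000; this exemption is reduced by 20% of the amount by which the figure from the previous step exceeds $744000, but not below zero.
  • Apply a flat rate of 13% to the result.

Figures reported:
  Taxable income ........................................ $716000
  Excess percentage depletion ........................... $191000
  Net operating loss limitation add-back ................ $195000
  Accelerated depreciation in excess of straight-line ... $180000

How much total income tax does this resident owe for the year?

Ordinary income tax:
  $168000 × 8% = $13440
  $275000 × 21% = $57750
  $273000 × 31% = $84630
  → $155820

Book-profits minimum tax:
  Adjusted income: $716000 + $191000 + $195000 + $180000 = $1282000
  Exemption: $117000 − 20% × ($1282000 − $744000) = $117000 − $107600 = $9400
  Base: $1282000 − $9400 = $1272600
  $1272600 × 13% = $165438

$165438 > $155820, so the book-profits minimum tax is the binding amount.

$165438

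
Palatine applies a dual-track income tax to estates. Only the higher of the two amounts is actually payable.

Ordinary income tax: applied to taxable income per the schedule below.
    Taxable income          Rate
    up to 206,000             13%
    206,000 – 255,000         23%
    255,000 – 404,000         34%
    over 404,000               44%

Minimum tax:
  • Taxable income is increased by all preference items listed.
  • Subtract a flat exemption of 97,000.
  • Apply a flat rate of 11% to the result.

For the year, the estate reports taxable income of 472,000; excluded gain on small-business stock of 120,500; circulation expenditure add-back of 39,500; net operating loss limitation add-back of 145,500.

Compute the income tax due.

Ordinary income tax:
  206,000 × 13% = 26,780
  49,000 × 23% = 11,270
  149,000 × 34% = 50,660
  68,000 × 44% = 29,920
  → 118,630

Minimum tax:
  Adjusted income: 472,000 + 120,500 + 39,500 + 145,500 = 777,500
  Less exemption 97,000 → base 680,500
  680,500 × 11% = 74,855

118,630 > 74,855, so the ordinary income tax governs.

118,630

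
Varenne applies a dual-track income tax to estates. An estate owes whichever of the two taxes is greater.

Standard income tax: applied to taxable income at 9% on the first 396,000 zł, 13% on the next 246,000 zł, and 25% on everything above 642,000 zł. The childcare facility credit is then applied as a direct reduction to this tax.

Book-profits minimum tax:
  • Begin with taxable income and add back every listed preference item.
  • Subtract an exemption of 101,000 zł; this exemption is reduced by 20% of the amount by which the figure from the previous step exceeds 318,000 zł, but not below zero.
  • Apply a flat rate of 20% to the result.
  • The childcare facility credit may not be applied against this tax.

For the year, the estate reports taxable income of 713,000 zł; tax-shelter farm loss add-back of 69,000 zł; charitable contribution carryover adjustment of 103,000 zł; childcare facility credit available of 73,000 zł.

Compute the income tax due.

177,000 zł

Book-profits minimum tax:
  Adjusted income: 713,000 zł + 69,000 zł + 103,000 zł = 885,000 zł
  Exemption: 20% × (885,000 zł − 318,000 zł) = 113,400 zł ≥ 101,000 zł, so the exemption is fully phased out
  Base: 885,000 zł − 0 zł = 885,000 zł
  885,000 zł × 20% = 177,000 zł

Standard income tax:
  396,000 zł × 9% = 35,640 zł
  246,000 zł × 13% = 31,980 zł
  71,000 zł × 25% = 17,750 zł
  → 85,370 zł
  Less childcare facility credit 73,000 zł → 12,370 zł

177,000 zł > 12,370 zł, so the book-profits minimum tax is the binding amount.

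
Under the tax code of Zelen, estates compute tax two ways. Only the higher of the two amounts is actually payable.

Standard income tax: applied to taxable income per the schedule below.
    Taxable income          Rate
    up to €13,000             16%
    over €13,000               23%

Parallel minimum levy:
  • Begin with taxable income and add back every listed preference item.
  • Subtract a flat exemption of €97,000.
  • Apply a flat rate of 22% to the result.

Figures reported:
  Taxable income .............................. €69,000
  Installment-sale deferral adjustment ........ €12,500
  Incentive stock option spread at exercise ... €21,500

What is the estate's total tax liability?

Standard income tax:
  €13,000 × 16% = €2,080
  €56,000 × 23% = €12,880
  → €14,960

Parallel minimum levy:
  Adjusted income: €69,000 + €12,500 + €21,500 = €103,000
  Less exemption €97,000 → base €6,000
  €6,000 × 22% = €1,320

€14,960 > €1,320, so the standard income tax governs.

€14,960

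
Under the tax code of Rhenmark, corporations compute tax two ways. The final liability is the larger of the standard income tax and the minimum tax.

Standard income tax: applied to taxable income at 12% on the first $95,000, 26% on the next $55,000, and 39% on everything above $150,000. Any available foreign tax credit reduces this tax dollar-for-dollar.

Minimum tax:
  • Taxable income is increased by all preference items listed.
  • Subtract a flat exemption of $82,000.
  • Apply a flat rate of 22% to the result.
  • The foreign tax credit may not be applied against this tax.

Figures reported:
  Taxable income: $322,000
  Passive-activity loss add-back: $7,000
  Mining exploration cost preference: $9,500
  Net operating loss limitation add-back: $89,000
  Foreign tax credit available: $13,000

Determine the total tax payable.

$79,780

Standard income tax:
  $95,000 × 12% = $11,400
  $55,000 × 26% = $14,300
  $172,000 × 39% = $67,080
  → $92,780
  Less foreign tax credit $13,000 → $79,780

Minimum tax:
  Adjusted income: $322,000 + $7,000 + $9,500 + $89,000 = $427,500
  Less exemption $82,000 → base $345,500
  $345,500 × 22% = $76,010

$79,780 > $76,010, so the standard income tax governs.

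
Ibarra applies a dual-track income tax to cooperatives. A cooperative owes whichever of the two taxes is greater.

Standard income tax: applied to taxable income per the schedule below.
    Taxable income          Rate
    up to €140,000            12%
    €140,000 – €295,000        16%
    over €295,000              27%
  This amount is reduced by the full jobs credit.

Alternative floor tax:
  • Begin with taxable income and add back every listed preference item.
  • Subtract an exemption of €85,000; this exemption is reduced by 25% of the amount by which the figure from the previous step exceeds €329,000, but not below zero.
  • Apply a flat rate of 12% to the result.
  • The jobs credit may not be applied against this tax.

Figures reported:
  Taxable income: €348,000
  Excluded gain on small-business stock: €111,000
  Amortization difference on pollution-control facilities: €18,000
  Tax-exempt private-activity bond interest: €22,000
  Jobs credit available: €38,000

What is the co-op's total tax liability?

Standard income tax:
  €140,000 × 12% = €16,800
  €155,000 × 16% = €24,800
  €53,000 × 27% = €14,310
  → €55,910
  Less jobs credit €38,000 → €17,910

Alternative floor tax:
  Adjusted income: €348,000 + €111,000 + €18,000 + €22,000 = €499,000
  Exemption: €85,000 − 25% × (€499,000 − €329,000) = €85,000 − €42,500 = €42,500
  Base: €499,000 − €42,500 = €456,500
  €456,500 × 12% = €54,780

€54,780 > €17,910, so the alternative floor tax is the binding amount.

€54,780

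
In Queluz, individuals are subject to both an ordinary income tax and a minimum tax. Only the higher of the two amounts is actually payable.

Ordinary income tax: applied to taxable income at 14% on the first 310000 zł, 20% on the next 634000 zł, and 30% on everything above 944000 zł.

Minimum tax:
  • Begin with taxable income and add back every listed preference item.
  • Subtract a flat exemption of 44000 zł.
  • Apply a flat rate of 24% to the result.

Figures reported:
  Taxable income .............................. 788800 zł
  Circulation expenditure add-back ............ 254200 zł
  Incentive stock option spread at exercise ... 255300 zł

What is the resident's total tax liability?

301032 zł

Minimum tax:
  Adjusted income: 788800 zł + 254200 zł + 255300 zł = 1298300 zł
  Less exemption 44000 zł → base 1254300 zł
  1254300 zł × 24% = 301032 zł

Ordinary income tax:
  310000 zł × 14% = 43400 zł
  478800 zł × 20% = 95760 zł
  → 139160 zł

301032 zł > 139160 zł, so the minimum tax is the binding amount.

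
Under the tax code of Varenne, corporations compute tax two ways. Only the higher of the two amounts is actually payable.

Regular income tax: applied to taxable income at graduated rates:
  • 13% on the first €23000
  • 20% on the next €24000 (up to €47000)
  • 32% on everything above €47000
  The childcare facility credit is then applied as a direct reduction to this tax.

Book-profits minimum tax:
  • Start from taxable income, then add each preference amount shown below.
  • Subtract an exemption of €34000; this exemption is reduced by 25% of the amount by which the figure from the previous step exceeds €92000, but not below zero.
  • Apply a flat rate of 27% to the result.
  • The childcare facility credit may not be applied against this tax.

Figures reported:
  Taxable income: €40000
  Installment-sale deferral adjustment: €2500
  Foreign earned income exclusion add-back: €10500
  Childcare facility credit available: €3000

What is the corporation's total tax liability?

Regular income tax:
  €23000 × 13% = €2990
  €17000 × 20% = €3400
  → €6390
  Less childcare facility credit €3000 → €3390

Book-profits minimum tax:
  Adjusted income: €40000 + €2500 + €10500 = €53000
  Exemption: €53000 ≤ €92000, so full €34000 applies
  Base: €53000 − €34000 = €19000
  €19000 × 27% = €5130

€5130 > €3390, so the book-profits minimum tax is the binding amount.

€5130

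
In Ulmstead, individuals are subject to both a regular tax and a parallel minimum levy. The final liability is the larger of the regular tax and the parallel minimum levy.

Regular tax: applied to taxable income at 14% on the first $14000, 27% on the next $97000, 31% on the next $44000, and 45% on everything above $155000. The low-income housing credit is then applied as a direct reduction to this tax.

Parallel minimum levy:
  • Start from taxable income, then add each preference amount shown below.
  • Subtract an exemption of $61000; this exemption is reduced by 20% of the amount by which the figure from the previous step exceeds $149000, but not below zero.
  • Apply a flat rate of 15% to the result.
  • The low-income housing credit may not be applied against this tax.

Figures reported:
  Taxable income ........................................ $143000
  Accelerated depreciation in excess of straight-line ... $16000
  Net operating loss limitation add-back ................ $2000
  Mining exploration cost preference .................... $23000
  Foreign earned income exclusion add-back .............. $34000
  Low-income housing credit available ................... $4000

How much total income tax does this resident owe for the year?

$34070

Parallel minimum levy:
  Adjusted income: $143000 + $16000 + $2000 + $23000 + $34000 = $218000
  Exemption: $61000 − 20% × ($218000 − $149000) = $61000 − $13800 = $47200
  Base: $218000 − $47200 = $170800
  $170800 × 15% = $25620

Regular tax:
  $14000 × 14% = $1960
  $97000 × 27% = $26190
  $32000 × 31% = $9920
  → $38070
  Less low-income housing credit $4000 → $34070

$34070 > $25620, so the regular tax governs.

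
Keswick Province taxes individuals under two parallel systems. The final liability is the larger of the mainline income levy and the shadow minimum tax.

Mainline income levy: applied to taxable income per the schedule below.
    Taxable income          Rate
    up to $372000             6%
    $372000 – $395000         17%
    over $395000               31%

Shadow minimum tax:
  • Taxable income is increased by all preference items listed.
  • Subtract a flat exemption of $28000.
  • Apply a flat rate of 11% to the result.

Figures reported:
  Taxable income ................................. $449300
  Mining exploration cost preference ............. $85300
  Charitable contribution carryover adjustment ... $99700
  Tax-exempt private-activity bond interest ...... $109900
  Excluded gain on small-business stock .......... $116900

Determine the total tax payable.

$91641

Mainline income levy:
  $372000 × 6% = $22320
  $23000 × 17% = $3910
  $54300 × 31% = $16833
  → $43063

Shadow minimum tax:
  Adjusted income: $449300 + $85300 + $99700 + $109900 + $116900 = $861100
  Less exemption $28000 → base $833100
  $833100 × 11% = $91641

$91641 > $43063, so the shadow minimum tax is the binding amount.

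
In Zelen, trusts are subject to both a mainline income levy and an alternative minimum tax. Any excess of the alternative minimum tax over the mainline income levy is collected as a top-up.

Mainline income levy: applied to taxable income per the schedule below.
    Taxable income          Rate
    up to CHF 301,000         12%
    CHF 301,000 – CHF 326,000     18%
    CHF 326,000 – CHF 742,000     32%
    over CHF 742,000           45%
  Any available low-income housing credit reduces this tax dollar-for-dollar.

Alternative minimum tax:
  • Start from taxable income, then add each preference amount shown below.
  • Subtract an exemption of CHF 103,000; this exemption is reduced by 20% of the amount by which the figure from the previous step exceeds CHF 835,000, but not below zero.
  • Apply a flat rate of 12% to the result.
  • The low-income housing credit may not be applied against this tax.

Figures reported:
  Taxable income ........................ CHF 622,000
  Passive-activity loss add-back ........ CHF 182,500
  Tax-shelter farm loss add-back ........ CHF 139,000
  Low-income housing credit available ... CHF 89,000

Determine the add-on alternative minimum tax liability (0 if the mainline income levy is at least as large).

CHF 57,124

Mainline income levy:
  CHF 301,000 × 12% = CHF 36,120
  CHF 25,000 × 18% = CHF 4,500
  CHF 296,000 × 32% = CHF 94,720
  → CHF 135,340
  Less low-income housing credit CHF 89,000 → CHF 46,340

Alternative minimum tax:
  Adjusted income: CHF 622,000 + CHF 182,500 + CHF 139,000 = CHF 943,500
  Exemption: CHF 103,000 − 20% × (CHF 943,500 − CHF 835,000) = CHF 103,000 − CHF 21,700 = CHF 81,300
  Base: CHF 943,500 − CHF 81,300 = CHF 862,200
  CHF 862,200 × 12% = CHF 103,464

Excess of alternative minimum tax over mainline income levy: CHF 103,464 − CHF 46,340 = CHF 57,124.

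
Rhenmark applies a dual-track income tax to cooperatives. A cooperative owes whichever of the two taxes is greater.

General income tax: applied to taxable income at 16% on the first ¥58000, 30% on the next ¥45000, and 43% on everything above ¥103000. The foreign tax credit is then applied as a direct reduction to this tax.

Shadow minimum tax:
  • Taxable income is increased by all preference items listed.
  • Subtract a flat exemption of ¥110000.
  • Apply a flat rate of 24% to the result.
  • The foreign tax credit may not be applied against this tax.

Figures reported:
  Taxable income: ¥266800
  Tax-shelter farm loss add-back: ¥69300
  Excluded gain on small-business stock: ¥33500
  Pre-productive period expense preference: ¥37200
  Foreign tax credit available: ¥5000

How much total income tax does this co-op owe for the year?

General income tax:
  ¥58000 × 16% = ¥9280
  ¥45000 × 30% = ¥13500
  ¥163800 × 43% = ¥70434
  → ¥93214
  Less foreign tax credit ¥5000 → ¥88214

Shadow minimum tax:
  Adjusted income: ¥266800 + ¥69300 + ¥33500 + ¥37200 = ¥406800
  Less exemption ¥110000 → base ¥296800
  ¥296800 × 24% = ¥71232

¥88214 > ¥71232, so the general income tax governs.

¥88214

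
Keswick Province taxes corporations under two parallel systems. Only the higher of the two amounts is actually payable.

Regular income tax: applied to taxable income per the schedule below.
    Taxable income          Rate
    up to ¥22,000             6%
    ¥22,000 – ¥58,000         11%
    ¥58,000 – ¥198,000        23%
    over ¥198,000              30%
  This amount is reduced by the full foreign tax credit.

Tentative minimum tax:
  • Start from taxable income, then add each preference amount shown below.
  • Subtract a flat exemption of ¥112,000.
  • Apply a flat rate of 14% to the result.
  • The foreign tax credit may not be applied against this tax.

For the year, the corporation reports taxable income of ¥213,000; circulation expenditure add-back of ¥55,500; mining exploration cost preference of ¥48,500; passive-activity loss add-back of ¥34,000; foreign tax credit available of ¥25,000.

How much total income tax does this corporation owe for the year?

¥33,460

Regular income tax:
  ¥22,000 × 6% = ¥1,320
  ¥36,000 × 11% = ¥3,960
  ¥140,000 × 23% = ¥32,200
  ¥15,000 × 30% = ¥4,500
  → ¥41,980
  Less foreign tax credit ¥25,000 → ¥16,980

Tentative minimum tax:
  Adjusted income: ¥213,000 + ¥55,500 + ¥48,500 + ¥34,000 = ¥351,000
  Less exemption ¥112,000 → base ¥239,000
  ¥239,000 × 14% = ¥33,460

¥33,460 > ¥16,980, so the tentative minimum tax is the binding amount.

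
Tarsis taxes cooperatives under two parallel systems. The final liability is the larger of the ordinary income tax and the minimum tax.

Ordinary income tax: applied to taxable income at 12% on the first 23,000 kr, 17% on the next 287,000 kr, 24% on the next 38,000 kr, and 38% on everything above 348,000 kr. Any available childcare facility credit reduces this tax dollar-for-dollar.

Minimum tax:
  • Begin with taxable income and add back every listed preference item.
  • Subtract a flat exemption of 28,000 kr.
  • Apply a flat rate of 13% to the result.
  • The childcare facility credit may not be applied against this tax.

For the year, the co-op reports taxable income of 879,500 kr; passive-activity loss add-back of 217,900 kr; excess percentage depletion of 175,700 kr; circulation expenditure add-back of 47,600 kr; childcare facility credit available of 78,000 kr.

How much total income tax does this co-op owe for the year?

184,640 kr

Minimum tax:
  Adjusted income: 879,500 kr + 217,900 kr + 175,700 kr + 47,600 kr = 1,320,700 kr
  Less exemption 28,000 kr → base 1,292,700 kr
  1,292,700 kr × 13% = 168,051 kr

Ordinary income tax:
  23,000 kr × 12% = 2,760 kr
  287,000 kr × 17% = 48,790 kr
  38,000 kr × 24% = 9,120 kr
  531,500 kr × 38% = 201,970 kr
  → 262,640 kr
  Less childcare facility credit 78,000 kr → 184,640 kr

184,640 kr > 168,051 kr, so the ordinary income tax governs.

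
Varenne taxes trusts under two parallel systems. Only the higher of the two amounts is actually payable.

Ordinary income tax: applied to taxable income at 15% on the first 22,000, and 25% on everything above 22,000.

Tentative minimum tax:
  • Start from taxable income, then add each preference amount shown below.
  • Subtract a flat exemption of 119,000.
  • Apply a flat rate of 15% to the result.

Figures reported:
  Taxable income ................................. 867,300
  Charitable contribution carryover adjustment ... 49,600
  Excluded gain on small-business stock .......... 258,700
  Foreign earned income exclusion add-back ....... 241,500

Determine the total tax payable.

214,625

Tentative minimum tax:
  Adjusted income: 867,300 + 49,600 + 258,700 + 241,500 = 1,417,100
  Less exemption 119,000 → base 1,298,100
  1,298,100 × 15% = 194,715

Ordinary income tax:
  22,000 × 15% = 3,300
  845,300 × 25% = 211,325
  → 214,625

214,625 > 194,715, so the ordinary income tax governs.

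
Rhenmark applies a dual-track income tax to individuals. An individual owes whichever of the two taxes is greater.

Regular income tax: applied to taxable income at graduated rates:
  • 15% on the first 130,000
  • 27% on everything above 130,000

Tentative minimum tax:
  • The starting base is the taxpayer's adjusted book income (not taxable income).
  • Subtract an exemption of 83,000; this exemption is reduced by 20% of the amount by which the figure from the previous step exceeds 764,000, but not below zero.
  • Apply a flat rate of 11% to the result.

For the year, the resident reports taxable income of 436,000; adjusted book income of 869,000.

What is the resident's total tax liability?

102,120

Tentative minimum tax:
  Base (adjusted book income): 869,000
  Exemption: 83,000 − 20% × (869,000 − 764,000) = 83,000 − 21,000 = 62,000
  Base: 869,000 − 62,000 = 807,000
  807,000 × 11% = 88,770

Regular income tax:
  130,000 × 15% = 19,500
  306,000 × 27% = 82,620
  → 102,120

102,120 > 88,770, so the regular income tax governs.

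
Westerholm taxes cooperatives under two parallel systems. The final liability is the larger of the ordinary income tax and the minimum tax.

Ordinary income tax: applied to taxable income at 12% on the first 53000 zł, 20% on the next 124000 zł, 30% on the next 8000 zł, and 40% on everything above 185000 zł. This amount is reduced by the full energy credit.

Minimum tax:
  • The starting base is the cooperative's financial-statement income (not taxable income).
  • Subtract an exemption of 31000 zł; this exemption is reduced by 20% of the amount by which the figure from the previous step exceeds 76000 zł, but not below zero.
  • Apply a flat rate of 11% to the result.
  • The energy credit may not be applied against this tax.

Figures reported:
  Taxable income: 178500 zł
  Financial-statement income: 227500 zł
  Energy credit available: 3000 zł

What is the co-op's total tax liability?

28610 zł

Minimum tax:
  Base (financial-statement income): 227500 zł
  Exemption: 31000 zł − 20% × (227500 zł − 76000 zł) = 31000 zł − 30300 zł = 700 zł
  Base: 227500 zł − 700 zł = 226800 zł
  226800 zł × 11% = 24948 zł

Ordinary income tax:
  53000 zł × 12% = 6360 zł
  124000 zł × 20% = 24800 zł
  1500 zł × 30% = 450 zł
  → 31610 zł
  Less energy credit 3000 zł → 28610 zł

28610 zł > 24948 zł, so the ordinary income tax governs.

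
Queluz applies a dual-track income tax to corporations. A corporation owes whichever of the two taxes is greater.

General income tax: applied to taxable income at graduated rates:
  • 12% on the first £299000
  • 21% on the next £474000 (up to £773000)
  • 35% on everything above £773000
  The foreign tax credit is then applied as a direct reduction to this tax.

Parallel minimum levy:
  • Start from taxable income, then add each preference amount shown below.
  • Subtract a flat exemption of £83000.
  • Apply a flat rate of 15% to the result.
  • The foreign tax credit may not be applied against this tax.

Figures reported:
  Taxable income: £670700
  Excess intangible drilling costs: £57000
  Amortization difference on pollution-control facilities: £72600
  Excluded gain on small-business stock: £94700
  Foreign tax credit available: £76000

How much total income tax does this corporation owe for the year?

Parallel minimum levy:
  Adjusted income: £670700 + £57000 + £72600 + £94700 = £895000
  Less exemption £83000 → base £812000
  £812000 × 15% = £121800

General income tax:
  £299000 × 12% = £35880
  £371700 × 21% = £78057
  → £113937
  Less foreign tax credit £76000 → £37937

£121800 > £37937, so the parallel minimum levy is the binding amount.

£121800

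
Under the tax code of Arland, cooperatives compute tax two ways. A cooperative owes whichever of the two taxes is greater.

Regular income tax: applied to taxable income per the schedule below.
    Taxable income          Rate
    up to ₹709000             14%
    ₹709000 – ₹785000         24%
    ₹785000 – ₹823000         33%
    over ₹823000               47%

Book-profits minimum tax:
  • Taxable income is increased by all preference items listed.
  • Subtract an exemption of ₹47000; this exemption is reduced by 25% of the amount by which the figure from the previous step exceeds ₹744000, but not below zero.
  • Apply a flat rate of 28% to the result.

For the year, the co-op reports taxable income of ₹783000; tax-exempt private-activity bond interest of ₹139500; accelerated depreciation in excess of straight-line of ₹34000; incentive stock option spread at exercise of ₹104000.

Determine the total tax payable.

₹296940

Book-profits minimum tax:
  Adjusted income: ₹783000 + ₹139500 + ₹34000 + ₹104000 = ₹1060500
  Exemption: 25% × (₹1060500 − ₹744000) = ₹79125 ≥ ₹47000, so the exemption is fully phased out
  Base: ₹1060500 − ₹0 = ₹1060500
  ₹1060500 × 28% = ₹296940

Regular income tax:
  ₹709000 × 14% = ₹99260
  ₹74000 × 24% = ₹17760
  → ₹117020

₹296940 > ₹117020, so the book-profits minimum tax is the binding amount.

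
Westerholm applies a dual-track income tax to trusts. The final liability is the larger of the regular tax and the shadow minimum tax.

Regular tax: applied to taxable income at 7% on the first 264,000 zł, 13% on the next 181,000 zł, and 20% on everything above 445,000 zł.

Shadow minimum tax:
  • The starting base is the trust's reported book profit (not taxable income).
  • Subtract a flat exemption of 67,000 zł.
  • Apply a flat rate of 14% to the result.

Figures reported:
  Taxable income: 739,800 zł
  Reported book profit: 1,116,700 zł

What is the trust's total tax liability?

Shadow minimum tax:
  Base (reported book profit): 1,116,700 zł
  Less exemption 67,000 zł → base 1,049,700 zł
  1,049,700 zł × 14% = 146,958 zł

Regular tax:
  264,000 zł × 7% = 18,480 zł
  181,000 zł × 13% = 23,530 zł
  294,800 zł × 20% = 58,960 zł
  → 100,970 zł

146,958 zł > 100,970 zł, so the shadow minimum tax is the binding amount.

146,958 zł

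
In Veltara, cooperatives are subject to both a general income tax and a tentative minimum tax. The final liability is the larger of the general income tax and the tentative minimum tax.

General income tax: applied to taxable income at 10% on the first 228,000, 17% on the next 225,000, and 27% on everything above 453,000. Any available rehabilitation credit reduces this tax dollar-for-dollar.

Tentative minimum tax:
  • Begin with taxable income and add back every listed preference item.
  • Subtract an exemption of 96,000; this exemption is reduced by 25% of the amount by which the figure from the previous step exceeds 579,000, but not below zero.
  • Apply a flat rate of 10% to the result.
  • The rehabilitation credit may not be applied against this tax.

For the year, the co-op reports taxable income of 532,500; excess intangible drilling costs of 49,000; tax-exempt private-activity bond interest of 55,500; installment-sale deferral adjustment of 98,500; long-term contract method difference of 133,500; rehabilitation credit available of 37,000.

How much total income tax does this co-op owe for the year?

84,550

General income tax:
  228,000 × 10% = 22,800
  225,000 × 17% = 38,250
  79,500 × 27% = 21,465
  → 82,515
  Less rehabilitation credit 37,000 → 45,515

Tentative minimum tax:
  Adjusted income: 532,500 + 49,000 + 55,500 + 98,500 + 133,500 = 869,000
  Exemption: 96,000 − 25% × (869,000 − 579,000) = 96,000 − 72,500 = 23,500
  Base: 869,000 − 23,500 = 845,500
  845,500 × 10% = 84,550

84,550 > 45,515, so the tentative minimum tax is the binding amount.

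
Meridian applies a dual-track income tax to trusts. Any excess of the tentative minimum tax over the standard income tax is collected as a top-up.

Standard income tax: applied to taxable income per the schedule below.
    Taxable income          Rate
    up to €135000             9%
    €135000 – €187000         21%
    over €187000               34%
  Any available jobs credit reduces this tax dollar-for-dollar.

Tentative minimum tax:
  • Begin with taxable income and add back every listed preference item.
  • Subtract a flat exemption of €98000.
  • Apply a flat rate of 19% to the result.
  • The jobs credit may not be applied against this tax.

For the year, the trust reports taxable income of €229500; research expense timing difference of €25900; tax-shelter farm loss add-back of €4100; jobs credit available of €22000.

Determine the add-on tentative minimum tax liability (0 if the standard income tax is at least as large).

Standard income tax:
  €135000 × 9% = €12150
  €52000 × 21% = €10920
  €42500 × 34% = €14450
  → €37520
  Less jobs credit €22000 → €15520

Tentative minimum tax:
  Adjusted income: €229500 + €25900 + €4100 = €259500
  Less exemption €98000 → base €161500
  €161500 × 19% = €30685

Excess of tentative minimum tax over standard income tax: €30685 − €15520 = €15165.

€15165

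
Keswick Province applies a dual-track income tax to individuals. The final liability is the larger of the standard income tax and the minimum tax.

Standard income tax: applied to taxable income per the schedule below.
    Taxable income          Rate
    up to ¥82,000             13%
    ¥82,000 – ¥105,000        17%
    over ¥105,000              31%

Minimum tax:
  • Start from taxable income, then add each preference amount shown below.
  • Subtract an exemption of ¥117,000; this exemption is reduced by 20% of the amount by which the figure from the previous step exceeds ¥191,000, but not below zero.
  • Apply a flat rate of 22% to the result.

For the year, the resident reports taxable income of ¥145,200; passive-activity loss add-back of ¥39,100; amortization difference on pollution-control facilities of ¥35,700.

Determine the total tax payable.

¥27,032

Standard income tax:
  ¥82,000 × 13% = ¥10,660
  ¥23,000 × 17% = ¥3,910
  ¥40,200 × 31% = ¥12,462
  → ¥27,032

Minimum tax:
  Adjusted income: ¥145,200 + ¥39,100 + ¥35,700 = ¥220,000
  Exemption: ¥117,000 − 20% × (¥220,000 − ¥191,000) = ¥117,000 − ¥5,800 = ¥111,200
  Base: ¥220,000 − ¥111,200 = ¥108,800
  ¥108,800 × 22% = ¥23,936

¥27,032 > ¥23,936, so the standard income tax governs.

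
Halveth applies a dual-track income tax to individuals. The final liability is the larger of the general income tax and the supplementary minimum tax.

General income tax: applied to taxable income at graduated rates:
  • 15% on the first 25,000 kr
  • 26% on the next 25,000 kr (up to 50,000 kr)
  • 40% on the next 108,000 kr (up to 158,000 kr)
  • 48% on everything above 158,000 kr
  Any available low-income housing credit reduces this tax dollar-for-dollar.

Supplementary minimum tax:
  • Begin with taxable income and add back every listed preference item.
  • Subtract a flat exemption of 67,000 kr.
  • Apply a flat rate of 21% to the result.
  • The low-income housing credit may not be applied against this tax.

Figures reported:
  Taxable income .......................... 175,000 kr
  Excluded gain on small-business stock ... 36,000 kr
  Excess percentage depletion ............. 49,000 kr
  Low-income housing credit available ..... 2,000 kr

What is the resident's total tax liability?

General income tax:
  25,000 kr × 15% = 3,750 kr
  25,000 kr × 26% = 6,500 kr
  108,000 kr × 40% = 43,200 kr
  17,000 kr × 48% = 8,160 kr
  → 61,610 kr
  Less low-income housing credit 2,000 kr → 59,610 kr

Supplementary minimum tax:
  Adjusted income: 175,000 kr + 36,000 kr + 49,000 kr = 260,000 kr
  Less exemption 67,000 kr → base 193,000 kr
  193,000 kr × 21% = 40,530 kr

59,610 kr > 40,530 kr, so the general income tax governs.

59,610 kr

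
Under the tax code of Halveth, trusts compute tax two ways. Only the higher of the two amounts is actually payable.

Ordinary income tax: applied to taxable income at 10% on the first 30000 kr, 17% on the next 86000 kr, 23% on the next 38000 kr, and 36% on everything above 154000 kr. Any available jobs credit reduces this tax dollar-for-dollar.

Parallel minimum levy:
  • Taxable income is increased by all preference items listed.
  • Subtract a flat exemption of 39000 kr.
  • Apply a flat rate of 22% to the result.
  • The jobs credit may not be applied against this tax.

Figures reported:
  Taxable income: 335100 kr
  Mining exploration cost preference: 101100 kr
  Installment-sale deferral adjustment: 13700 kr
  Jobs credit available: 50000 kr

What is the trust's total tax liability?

Parallel minimum levy:
  Adjusted income: 335100 kr + 101100 kr + 13700 kr = 449900 kr
  Less exemption 39000 kr → base 410900 kr
  410900 kr × 22% = 90398 kr

Ordinary income tax:
  30000 kr × 10% = 3000 kr
  86000 kr × 17% = 14620 kr
  38000 kr × 23% = 8740 kr
  181100 kr × 36% = 65196 kr
  → 91556 kr
  Less jobs credit 50000 kr → 41556 kr

90398 kr > 41556 kr, so the parallel minimum levy is the binding amount.

90398 kr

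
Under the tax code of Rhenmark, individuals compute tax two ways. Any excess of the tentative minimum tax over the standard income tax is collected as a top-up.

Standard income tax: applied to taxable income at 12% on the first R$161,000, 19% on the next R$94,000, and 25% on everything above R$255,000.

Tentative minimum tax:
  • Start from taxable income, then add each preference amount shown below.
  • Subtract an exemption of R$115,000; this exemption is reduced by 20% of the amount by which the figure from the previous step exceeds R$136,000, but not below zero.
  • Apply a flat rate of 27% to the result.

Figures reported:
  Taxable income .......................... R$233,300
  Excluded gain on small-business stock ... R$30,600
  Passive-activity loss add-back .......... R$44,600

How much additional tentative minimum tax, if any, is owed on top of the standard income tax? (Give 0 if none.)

R$28,503

Standard income tax:
  R$161,000 × 12% = R$19,320
  R$72,300 × 19% = R$13,737
  → R$33,057

Tentative minimum tax:
  Adjusted income: R$233,300 + R$30,600 + R$44,600 = R$308,500
  Exemption: R$115,000 − 20% × (R$308,500 − R$136,000) = R$115,000 − R$34,500 = R$80,500
  Base: R$308,500 − R$80,500 = R$228,000
  R$228,000 × 27% = R$61,560

Excess of tentative minimum tax over standard income tax: R$61,560 − R$33,057 = R$28,503.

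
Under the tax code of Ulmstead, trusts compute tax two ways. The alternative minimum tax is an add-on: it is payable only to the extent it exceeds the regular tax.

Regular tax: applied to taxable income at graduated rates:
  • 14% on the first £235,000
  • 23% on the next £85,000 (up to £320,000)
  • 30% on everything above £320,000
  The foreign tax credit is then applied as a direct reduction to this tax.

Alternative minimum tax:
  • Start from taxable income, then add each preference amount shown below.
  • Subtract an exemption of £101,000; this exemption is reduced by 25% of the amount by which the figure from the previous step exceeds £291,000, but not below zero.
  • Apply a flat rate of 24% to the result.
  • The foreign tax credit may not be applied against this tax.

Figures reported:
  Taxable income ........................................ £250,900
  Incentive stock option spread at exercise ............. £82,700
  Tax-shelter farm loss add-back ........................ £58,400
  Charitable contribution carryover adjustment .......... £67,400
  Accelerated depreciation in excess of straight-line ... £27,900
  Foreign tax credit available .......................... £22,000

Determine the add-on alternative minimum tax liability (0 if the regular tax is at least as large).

Regular tax:
  £235,000 × 14% = £32,900
  £15,900 × 23% = £3,657
  → £36,557
  Less foreign tax credit £22,000 → £14,557

Alternative minimum tax:
  Adjusted income: £250,900 + £82,700 + £58,400 + £67,400 + £27,900 = £487,300
  Exemption: £101,000 − 25% × (£487,300 − £291,000) = £101,000 − £49,075 = £51,925
  Base: £487,300 − £51,925 = £435,375
  £435,375 × 24% = £104,490

Excess of alternative minimum tax over regular tax: £104,490 − £14,557 = £89,933.

£89,933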